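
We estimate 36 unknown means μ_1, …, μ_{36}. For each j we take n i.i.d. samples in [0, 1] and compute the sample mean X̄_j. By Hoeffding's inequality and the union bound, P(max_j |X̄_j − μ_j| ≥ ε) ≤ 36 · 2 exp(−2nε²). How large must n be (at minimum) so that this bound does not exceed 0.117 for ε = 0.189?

Need 2·36·exp(−2nε²) ≤ 0.117, i.e. exp(−2nε²) ≤ 0.117/72.
So 2nε² ≥ ln(72/0.117) = 6.422247.
Hence n ≥ 6.422247/(2·0.189²) = 89.895.
The smallest integer n is 90.

90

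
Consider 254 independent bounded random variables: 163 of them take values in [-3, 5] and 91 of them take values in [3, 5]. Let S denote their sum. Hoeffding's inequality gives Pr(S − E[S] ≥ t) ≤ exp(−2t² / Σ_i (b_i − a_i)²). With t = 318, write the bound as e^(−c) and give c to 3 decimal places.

Σ(b_i − a_i)² = 163·8² + 91·2² = 10796.
c = 2t² / 10796 = 2·318² / 10796 = 18.7336.

18.734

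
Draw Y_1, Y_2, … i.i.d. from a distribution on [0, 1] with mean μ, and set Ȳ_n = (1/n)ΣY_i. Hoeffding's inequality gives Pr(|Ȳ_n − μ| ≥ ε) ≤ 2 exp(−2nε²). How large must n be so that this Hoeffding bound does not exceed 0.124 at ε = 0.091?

168

Require 2·exp(−2nε²) ≤ 0.124, i.e. 2nε² ≥ ln(2/0.124) = 2.780621.
So n ≥ 2.780621 / (2·0.091²) = 167.892.
The smallest integer n is 168.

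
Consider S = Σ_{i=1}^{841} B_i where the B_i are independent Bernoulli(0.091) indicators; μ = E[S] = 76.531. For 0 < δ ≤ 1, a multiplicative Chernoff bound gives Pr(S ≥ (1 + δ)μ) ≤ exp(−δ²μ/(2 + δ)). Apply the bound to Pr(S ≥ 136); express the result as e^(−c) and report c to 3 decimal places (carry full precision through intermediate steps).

16.640

Write 136 = (1 + δ)μ, so δ = 136/76.531 − 1 = 0.7770577…
Then the exponent is δ²μ/(2 + δ) = (136 − μ)² / (μ·(2 + δ)) = 16.640217.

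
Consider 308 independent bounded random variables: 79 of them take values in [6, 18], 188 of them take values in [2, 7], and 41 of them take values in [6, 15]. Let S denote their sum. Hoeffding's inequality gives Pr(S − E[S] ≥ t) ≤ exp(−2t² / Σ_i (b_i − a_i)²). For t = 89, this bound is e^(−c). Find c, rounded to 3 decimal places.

0.817

Σ(b_i − a_i)² = 79·12² + 188·5² + 41·9² = 19397.
c = 2t² / 19397 = 2·89² / 19397 = 0.8167.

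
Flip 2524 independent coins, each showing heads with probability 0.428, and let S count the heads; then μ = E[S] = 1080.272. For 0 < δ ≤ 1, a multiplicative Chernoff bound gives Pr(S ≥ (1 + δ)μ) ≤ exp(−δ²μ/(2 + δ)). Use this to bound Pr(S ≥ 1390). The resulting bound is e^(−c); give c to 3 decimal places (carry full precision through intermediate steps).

38.834

Write 1390 = (1 + δ)μ, so δ = 1390/1080.272 − 1 = 0.286713…
Then the exponent is δ²μ/(2 + δ) = (1390 − μ)² / (μ·(2 + δ)) = 38.834361.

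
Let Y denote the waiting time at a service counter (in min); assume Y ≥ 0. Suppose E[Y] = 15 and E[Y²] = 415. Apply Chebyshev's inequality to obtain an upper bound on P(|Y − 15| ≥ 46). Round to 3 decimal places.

0.090

Var(Y) = E[Y²] − (E[Y])² = 415 − 225 = 190.
Chebyshev's inequality: P(|Y − μ| ≥ t) ≤ Var(Y)/t² = 190/2116 = 0.0898.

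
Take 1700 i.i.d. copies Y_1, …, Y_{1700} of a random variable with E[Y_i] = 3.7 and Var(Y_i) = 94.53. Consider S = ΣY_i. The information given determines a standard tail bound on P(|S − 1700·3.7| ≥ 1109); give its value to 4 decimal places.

With mean and variance of each term known, Chebyshev's inequality bounds the deviation of the sum (or sample mean).
Var(S) = n·Var(Y_i) = 1700·94.53 = 160701.
Chebyshev: P(|S − 1700·3.7| ≥ 1109) ≤ Var(S)/1109² = 160701/1229881 = 0.1307.

0.1307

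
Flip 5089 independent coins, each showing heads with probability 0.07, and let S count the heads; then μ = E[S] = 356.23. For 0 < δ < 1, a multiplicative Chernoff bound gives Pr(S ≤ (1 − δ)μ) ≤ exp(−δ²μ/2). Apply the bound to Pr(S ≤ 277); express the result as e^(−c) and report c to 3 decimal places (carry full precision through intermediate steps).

Write 277 = (1 − δ)μ, so δ = 1 − 277/356.23 = 0.2224125…
Then the exponent is δ²μ/2 = (μ − 277)²/(2μ) = 8.810871.

8.811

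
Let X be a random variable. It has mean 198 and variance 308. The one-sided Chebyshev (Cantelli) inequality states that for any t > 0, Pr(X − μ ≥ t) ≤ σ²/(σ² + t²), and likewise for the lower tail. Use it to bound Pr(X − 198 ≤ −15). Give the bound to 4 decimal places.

Here σ² = 308 and t = 15, so σ² + t² = 533.
Cantelli's bound: 308/533 = 0.5779.

0.5779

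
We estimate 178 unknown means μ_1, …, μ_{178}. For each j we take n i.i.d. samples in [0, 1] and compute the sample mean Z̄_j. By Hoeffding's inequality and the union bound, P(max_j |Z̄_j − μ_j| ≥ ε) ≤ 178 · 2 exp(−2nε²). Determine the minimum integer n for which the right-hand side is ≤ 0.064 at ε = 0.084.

Need 2·178·exp(−2nε²) ≤ 0.064, i.e. exp(−2nε²) ≤ 0.064/356.
So 2nε² ≥ ln(356/0.064) = 8.623803.
Hence n ≥ 8.623803/(2·0.084²) = 611.097.
The smallest integer n is 612.

612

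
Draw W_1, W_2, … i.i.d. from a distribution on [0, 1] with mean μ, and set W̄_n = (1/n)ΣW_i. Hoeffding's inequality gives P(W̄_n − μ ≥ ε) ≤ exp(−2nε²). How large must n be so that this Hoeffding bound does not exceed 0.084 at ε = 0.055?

Require exp(−2nε²) ≤ 0.084, i.e. 2nε² ≥ ln(1/0.084) = 2.476938.
So n ≥ 2.476938 / (2·0.055²) = 409.411.
The smallest integer n is 410.

410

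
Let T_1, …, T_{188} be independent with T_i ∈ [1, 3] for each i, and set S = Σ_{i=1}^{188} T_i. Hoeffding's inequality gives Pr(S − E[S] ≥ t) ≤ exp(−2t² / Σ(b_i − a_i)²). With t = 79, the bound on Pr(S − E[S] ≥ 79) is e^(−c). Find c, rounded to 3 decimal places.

Σ(b_i − a_i)² = 188·(2)² = 752.
c = 2t²/752 = 2·79²/752 = 16.5984.

16.598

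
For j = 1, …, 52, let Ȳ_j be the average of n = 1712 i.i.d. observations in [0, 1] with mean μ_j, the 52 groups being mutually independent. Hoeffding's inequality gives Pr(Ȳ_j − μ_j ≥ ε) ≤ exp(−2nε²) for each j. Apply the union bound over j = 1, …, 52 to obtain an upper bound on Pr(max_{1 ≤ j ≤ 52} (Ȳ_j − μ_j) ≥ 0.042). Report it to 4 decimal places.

Per-experiment Hoeffding bound: exp(−2·1712·0.042²) = exp(−6.03994) = 0.0023817.
Union bound over 52 events: 52·0.0023817 = 0.12385.

0.1238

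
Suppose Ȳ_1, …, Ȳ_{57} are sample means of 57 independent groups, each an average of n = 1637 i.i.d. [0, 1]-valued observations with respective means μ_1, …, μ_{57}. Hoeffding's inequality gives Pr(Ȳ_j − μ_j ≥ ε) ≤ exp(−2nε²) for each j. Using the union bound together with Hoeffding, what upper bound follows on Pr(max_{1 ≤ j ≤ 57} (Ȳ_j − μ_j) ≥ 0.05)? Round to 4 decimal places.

Per-experiment Hoeffding bound: exp(−2·1637·0.05²) = exp(−8.18500) = 0.0002788.
Union bound over 57 events: 57·0.0002788 = 0.01589.

0.0159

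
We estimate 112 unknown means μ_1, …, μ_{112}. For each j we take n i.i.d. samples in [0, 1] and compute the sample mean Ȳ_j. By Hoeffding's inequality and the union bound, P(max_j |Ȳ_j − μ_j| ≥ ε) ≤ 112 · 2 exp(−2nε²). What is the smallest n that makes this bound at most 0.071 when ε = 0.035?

Need 2·112·exp(−2nε²) ≤ 0.071, i.e. exp(−2nε²) ≤ 0.071/224.
So 2nε² ≥ ln(224/0.071) = 8.056721.
Hence n ≥ 8.056721/(2·0.035²) = 3288.458.
The smallest integer n is 3289.

3289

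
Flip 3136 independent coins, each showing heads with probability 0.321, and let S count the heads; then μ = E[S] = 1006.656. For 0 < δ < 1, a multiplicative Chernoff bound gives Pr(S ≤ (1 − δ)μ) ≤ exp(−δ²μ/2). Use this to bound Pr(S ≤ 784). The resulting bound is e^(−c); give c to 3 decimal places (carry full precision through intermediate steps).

24.624

Write 784 = (1 − δ)μ, so δ = 1 − 784/1006.656 = 0.2211838…
Then the exponent is δ²μ/2 = (μ − 784)²/(2μ) = 24.623950.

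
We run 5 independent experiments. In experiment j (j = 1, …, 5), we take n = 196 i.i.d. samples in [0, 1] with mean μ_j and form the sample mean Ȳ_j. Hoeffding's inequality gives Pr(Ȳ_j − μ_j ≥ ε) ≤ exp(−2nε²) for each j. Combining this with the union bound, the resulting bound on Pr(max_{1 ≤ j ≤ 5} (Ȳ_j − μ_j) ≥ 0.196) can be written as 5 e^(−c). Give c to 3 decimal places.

15.059

Union bound over the 5 events: Pr(max_{1 ≤ j ≤ 5} (Ȳ_j − μ_j) ≥ 0.196) ≤ 5·exp(−2nε²) = 5 exp(−2·196·0.196²).
So c = 2·196·0.196² = 15.0591.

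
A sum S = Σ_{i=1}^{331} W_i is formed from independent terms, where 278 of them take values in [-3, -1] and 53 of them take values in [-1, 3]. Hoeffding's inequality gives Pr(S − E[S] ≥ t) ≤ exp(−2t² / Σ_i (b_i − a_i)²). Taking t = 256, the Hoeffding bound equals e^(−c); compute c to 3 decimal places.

66.873

Σ(b_i − a_i)² = 278·2² + 53·4² = 1960.
c = 2t² / 1960 = 2·256² / 1960 = 66.8735.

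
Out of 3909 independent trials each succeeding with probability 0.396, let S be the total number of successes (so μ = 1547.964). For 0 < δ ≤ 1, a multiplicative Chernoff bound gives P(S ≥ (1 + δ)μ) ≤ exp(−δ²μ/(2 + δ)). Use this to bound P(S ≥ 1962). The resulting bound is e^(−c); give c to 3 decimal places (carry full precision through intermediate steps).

48.840

Write 1962 = (1 + δ)μ, so δ = 1962/1547.964 − 1 = 0.2674713…
Then the exponent is δ²μ/(2 + δ) = (1962 − μ)² / (μ·(2 + δ)) = 48.839763.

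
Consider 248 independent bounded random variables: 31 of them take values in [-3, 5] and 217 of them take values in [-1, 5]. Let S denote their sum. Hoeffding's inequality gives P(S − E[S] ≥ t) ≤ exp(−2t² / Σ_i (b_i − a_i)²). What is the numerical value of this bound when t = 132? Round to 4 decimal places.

0.0285

Σ(b_i − a_i)² = 31·8² + 217·6² = 9796.
Exponent = 2·132² / 9796 = 3.55737.
Bound = exp(−3.55737) = 0.02851.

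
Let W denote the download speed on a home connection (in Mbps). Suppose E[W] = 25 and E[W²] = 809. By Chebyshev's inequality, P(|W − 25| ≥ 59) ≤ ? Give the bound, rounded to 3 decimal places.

0.053

Var(W) = E[W²] − (E[W])² = 809 − 625 = 184.
Chebyshev's inequality: P(|W − μ| ≥ t) ≤ Var(W)/t² = 184/3481 = 0.0529.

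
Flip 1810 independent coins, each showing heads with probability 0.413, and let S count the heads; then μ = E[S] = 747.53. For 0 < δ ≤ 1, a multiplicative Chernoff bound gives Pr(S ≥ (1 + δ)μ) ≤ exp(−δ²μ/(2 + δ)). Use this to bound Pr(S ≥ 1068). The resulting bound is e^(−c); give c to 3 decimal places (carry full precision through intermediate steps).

Write 1068 = (1 + δ)μ, so δ = 1068/747.53 − 1 = 0.4287052…
Then the exponent is δ²μ/(2 + δ) = (1068 − μ)² / (μ·(2 + δ)) = 56.568066.

56.568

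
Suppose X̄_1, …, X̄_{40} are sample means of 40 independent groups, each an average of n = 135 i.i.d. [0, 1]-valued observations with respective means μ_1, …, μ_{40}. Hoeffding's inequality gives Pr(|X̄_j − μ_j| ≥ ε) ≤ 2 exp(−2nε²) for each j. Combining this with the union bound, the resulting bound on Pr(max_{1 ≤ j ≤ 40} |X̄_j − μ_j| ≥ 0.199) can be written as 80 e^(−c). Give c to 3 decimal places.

Union bound over the 40 events: Pr(max_{1 ≤ j ≤ 40} |X̄_j − μ_j| ≥ 0.199) ≤ 40·2·exp(−2nε²) = 80 exp(−2·135·0.199²).
So c = 2·135·0.199² = 10.6923.

10.692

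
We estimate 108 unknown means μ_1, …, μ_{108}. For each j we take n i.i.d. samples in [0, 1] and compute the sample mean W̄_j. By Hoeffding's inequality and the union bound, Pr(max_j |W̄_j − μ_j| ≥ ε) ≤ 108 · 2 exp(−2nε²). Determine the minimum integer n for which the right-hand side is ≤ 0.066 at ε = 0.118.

Need 2·108·exp(−2nε²) ≤ 0.066, i.e. exp(−2nε²) ≤ 0.066/216.
So 2nε² ≥ ln(216/0.066) = 8.093379.
Hence n ≥ 8.093379/(2·0.118²) = 290.627.
The smallest integer n is 291.

291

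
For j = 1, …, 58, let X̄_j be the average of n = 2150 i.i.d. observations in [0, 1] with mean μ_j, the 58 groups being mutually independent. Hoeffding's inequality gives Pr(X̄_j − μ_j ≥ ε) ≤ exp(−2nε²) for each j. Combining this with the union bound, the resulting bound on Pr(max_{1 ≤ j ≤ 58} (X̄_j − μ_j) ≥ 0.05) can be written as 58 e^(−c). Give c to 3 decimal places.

Union bound over the 58 events: Pr(max_{1 ≤ j ≤ 58} (X̄_j − μ_j) ≥ 0.05) ≤ 58·exp(−2nε²) = 58 exp(−2·2150·0.05²).
So c = 2·2150·0.05² = 10.7500.

10.750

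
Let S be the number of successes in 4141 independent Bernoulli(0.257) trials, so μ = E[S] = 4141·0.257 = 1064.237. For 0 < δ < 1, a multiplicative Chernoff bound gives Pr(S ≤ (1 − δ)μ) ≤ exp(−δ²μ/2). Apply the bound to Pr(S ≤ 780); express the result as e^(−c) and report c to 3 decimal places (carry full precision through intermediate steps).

37.957

Write 780 = (1 − δ)μ, so δ = 1 − 780/1064.237 = 0.2670805…
Then the exponent is δ²μ/2 = (μ − 780)²/(2μ) = 37.957087.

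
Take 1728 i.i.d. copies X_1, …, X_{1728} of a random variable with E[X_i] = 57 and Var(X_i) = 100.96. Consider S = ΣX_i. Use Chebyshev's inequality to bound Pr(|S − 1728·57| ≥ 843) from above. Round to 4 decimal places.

0.2455

Var(S) = n·Var(X_i) = 1728·100.96 = 174458.88.
Chebyshev: Pr(|S − 1728·57| ≥ 843) ≤ Var(S)/843² = 174458.88/710649 = 0.2455.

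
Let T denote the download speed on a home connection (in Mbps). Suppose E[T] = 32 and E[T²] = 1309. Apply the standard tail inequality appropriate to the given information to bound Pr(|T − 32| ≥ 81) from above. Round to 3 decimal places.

The first two moments determine the variance, so Chebyshev's inequality is the sharpest standard bound available.
Var(T) = E[T²] − (E[T])² = 1309 − 1024 = 285.
Chebyshev's inequality: Pr(|T − μ| ≥ t) ≤ Var(T)/t² = 285/6561 = 0.0434.

0.043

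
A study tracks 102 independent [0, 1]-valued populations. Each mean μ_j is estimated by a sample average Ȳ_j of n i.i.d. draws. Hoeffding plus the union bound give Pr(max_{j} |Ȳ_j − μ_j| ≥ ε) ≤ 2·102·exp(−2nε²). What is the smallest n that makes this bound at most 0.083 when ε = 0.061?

1050

Need 2·102·exp(−2nε²) ≤ 0.083, i.e. exp(−2nε²) ≤ 0.083/204.
So 2nε² ≥ ln(204/0.083) = 7.807035.
Hence n ≥ 7.807035/(2·0.061²) = 1049.051.
The smallest integer n is 1050.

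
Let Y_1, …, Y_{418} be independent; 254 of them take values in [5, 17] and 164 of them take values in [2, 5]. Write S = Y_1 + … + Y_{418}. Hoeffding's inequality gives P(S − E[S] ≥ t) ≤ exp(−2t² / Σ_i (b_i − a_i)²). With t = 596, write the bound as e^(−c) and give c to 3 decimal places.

Σ(b_i − a_i)² = 254·12² + 164·3² = 38052.
c = 2t² / 38052 = 2·596² / 38052 = 18.6700.

18.670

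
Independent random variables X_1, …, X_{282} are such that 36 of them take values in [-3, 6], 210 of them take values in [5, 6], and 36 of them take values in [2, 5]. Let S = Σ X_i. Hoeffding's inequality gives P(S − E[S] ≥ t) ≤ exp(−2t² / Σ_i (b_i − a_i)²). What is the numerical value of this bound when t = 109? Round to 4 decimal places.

Σ(b_i − a_i)² = 36·9² + 210·1² + 36·3² = 3450.
Exponent = 2·109² / 3450 = 6.88754.
Bound = exp(−6.88754) = 0.00102.

0.0010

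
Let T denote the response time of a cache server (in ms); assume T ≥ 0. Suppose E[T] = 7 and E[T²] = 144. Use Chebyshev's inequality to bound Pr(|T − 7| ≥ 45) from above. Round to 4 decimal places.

0.0469

Var(T) = E[T²] − (E[T])² = 144 − 49 = 95.
Chebyshev's inequality: Pr(|T − μ| ≥ t) ≤ Var(T)/t² = 95/2025 = 0.0469.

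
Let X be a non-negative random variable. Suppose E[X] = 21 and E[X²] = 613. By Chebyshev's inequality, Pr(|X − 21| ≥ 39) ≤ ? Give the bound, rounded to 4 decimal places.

0.1131

Var(X) = E[X²] − (E[X])² = 613 − 441 = 172.
Chebyshev's inequality: Pr(|X − μ| ≥ t) ≤ Var(X)/t² = 172/1521 = 0.1131.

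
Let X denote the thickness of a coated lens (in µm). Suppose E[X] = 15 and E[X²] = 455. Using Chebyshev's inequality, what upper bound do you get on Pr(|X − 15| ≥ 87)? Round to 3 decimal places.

0.030

Var(X) = E[X²] − (E[X])² = 455 − 225 = 230.
Chebyshev's inequality: Pr(|X − μ| ≥ t) ≤ Var(X)/t² = 230/7569 = 0.0304.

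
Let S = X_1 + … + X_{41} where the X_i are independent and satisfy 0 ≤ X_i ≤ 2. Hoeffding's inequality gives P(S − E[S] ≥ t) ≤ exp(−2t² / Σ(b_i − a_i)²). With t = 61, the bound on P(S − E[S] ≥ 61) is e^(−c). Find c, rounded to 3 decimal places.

45.378

Σ(b_i − a_i)² = 41·(2)² = 164.
c = 2t²/164 = 2·61²/164 = 45.3780.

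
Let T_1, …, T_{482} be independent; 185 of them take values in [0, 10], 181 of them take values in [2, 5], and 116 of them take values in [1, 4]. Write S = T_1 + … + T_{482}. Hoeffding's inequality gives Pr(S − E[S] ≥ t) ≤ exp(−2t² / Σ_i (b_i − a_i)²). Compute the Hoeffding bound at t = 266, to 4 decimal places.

Σ(b_i − a_i)² = 185·10² + 181·3² + 116·3² = 21173.
Exponent = 2·266² / 21173 = 6.68361.
Bound = exp(−6.68361) = 0.00125.

0.0013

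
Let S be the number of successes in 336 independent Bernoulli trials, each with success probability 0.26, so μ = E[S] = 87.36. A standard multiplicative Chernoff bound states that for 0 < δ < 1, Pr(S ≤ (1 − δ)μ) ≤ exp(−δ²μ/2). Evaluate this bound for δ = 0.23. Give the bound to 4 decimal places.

Exponent = δ²μ/2 = 0.23²·87.36/2 = 2.3107.
Bound = exp(−2.3107) = 0.09919.

0.0992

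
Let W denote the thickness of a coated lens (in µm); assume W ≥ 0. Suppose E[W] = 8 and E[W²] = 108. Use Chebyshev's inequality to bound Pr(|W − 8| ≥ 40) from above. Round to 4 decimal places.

0.0275

Var(W) = E[W²] − (E[W])² = 108 − 64 = 44.
Chebyshev's inequality: Pr(|W − μ| ≥ t) ≤ Var(W)/t² = 44/1600 = 0.0275.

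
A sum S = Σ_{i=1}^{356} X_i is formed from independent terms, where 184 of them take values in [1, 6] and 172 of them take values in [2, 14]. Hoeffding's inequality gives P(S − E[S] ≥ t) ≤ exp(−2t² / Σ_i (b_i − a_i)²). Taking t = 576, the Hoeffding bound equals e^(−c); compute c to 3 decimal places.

Σ(b_i − a_i)² = 184·5² + 172·12² = 29368.
c = 2t² / 29368 = 2·576² / 29368 = 22.5944.

22.594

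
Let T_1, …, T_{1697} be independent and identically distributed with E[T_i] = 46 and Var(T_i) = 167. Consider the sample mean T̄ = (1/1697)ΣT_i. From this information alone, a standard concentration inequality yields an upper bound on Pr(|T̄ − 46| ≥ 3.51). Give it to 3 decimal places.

0.008

With mean and variance of each term known, Chebyshev's inequality bounds the deviation of the sum (or sample mean).
Var(T̄) = Var(T_i)/n = 167/1697 = 0.098409.
Chebyshev: Pr(|T̄ − 46| ≥ 3.51) ≤ Var(T̄)/(3.51)² = 167/(1697·3.51²) = 0.0080.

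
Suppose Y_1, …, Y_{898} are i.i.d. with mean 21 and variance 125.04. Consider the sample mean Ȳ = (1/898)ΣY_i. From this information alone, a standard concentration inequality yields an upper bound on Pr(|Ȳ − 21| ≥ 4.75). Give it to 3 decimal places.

0.006

With mean and variance of each term known, Chebyshev's inequality bounds the deviation of the sum (or sample mean).
Var(Ȳ) = Var(Y_i)/n = 125.04/898 = 0.13924.
Chebyshev: Pr(|Ȳ − 21| ≥ 4.75) ≤ Var(Ȳ)/(4.75)² = 125.04/(898·4.75²) = 0.0062.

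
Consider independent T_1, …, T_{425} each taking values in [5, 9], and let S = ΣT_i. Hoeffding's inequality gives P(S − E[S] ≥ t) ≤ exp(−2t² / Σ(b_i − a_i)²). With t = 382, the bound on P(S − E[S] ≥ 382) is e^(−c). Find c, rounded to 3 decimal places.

42.919

Σ(b_i − a_i)² = 425·(4)² = 6800.
c = 2t²/6800 = 2·382²/6800 = 42.9188.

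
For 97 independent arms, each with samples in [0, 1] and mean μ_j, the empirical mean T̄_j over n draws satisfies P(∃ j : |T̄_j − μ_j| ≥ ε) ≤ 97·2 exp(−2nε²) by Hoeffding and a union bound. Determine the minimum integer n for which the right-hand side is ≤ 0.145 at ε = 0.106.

Need 2·97·exp(−2nε²) ≤ 0.145, i.e. exp(−2nε²) ≤ 0.145/194.
So 2nε² ≥ ln(194/0.145) = 7.198880.
Hence n ≥ 7.198880/(2·0.106²) = 320.349.
The smallest integer n is 321.

321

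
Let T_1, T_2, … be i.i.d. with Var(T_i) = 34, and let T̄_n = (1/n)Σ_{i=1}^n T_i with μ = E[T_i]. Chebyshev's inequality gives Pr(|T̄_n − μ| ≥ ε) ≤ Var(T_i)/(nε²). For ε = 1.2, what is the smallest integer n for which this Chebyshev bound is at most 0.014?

Require 34/(n·1.2²) ≤ 0.014, i.e. n ≥ 34/(0.014·1.2²) = 1686.508.
The smallest integer n is 1687.

1687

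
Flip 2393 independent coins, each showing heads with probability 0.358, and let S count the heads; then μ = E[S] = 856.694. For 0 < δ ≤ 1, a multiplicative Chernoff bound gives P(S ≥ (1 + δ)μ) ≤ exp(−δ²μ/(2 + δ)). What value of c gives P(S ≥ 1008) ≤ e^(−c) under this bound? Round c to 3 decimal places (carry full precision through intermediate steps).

12.277

Write 1008 = (1 + δ)μ, so δ = 1008/856.694 − 1 = 0.1766162…
Then the exponent is δ²μ/(2 + δ) = (1008 − μ)² / (μ·(2 + δ)) = 12.277353.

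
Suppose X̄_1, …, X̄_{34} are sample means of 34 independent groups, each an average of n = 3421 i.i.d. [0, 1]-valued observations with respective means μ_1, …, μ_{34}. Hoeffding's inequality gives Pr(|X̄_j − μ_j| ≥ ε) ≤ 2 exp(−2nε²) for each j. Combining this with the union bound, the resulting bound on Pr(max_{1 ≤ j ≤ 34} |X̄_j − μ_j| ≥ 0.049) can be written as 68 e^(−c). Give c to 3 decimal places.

16.428

Union bound over the 34 events: Pr(max_{1 ≤ j ≤ 34} |X̄_j − μ_j| ≥ 0.049) ≤ 34·2·exp(−2nε²) = 68 exp(−2·3421·0.049²).
So c = 2·3421·0.049² = 16.4276.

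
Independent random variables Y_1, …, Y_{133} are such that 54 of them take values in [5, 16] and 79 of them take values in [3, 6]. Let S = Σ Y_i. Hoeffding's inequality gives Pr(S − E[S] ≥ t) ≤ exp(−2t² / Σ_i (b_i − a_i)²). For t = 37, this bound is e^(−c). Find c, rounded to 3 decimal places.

Σ(b_i − a_i)² = 54·11² + 79·3² = 7245.
c = 2t² / 7245 = 2·37² / 7245 = 0.3779.

0.378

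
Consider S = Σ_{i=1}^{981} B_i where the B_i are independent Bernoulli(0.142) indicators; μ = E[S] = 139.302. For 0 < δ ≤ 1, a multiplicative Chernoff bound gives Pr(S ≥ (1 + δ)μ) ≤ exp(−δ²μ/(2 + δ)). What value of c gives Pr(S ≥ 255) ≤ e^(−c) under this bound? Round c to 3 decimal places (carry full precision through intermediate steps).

Write 255 = (1 + δ)μ, so δ = 255/139.302 − 1 = 0.8305552…
Then the exponent is δ²μ/(2 + δ) = (255 − μ)² / (μ·(2 + δ)) = 33.948667.

33.949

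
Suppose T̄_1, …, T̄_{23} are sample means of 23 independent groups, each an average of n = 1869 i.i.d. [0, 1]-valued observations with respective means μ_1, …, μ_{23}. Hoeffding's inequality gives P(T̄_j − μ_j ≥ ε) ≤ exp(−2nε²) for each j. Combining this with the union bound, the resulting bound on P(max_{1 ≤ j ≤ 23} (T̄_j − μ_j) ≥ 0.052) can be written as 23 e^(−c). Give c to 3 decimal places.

10.108

Union bound over the 23 events: P(max_{1 ≤ j ≤ 23} (T̄_j − μ_j) ≥ 0.052) ≤ 23·exp(−2nε²) = 23 exp(−2·1869·0.052²).
So c = 2·1869·0.052² = 10.1076.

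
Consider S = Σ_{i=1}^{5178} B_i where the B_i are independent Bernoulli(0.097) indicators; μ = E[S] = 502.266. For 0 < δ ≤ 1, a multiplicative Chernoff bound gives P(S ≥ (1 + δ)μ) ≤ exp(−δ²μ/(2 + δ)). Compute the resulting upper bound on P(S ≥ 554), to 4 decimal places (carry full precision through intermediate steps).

Write 554 = (1 + δ)μ, so δ = 554/502.266 − 1 = 0.1030012…
Then the exponent is δ²μ/(2 + δ) = (554 − μ)² / (μ·(2 + δ)) = 2.533838.
Bound = exp(−2.533838) = 0.07935.

0.0794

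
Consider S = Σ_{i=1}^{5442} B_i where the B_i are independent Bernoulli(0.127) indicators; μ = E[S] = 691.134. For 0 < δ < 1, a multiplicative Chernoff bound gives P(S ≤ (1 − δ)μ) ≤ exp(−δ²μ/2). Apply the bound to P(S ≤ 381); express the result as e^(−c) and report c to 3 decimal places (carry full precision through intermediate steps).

69.584

Write 381 = (1 − δ)μ, so δ = 1 − 381/691.134 = 0.4487321…
Then the exponent is δ²μ/2 = (μ − 381)²/(2μ) = 69.583538.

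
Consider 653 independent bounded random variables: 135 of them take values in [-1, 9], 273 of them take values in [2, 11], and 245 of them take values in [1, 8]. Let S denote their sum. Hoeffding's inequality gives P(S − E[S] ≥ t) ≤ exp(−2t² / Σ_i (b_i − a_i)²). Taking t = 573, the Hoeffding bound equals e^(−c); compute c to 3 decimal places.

13.790

Σ(b_i − a_i)² = 135·10² + 273·9² + 245·7² = 47618.
c = 2t² / 47618 = 2·573² / 47618 = 13.7901.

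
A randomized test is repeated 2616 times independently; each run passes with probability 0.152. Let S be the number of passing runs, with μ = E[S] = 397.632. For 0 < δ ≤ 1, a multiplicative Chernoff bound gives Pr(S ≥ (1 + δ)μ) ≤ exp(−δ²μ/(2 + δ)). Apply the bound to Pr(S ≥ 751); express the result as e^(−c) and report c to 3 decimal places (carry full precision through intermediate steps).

108.711

Write 751 = (1 + δ)μ, so δ = 751/397.632 − 1 = 0.888681…
Then the exponent is δ²μ/(2 + δ) = (751 − μ)² / (μ·(2 + δ)) = 108.711009.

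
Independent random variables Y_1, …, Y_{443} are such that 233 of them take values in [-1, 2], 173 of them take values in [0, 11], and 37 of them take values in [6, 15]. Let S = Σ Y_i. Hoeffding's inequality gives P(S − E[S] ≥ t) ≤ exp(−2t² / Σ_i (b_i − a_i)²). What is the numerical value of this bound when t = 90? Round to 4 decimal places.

Σ(b_i − a_i)² = 233·3² + 173·11² + 37·9² = 26027.
Exponent = 2·90² / 26027 = 0.62243.
Bound = exp(−0.62243) = 0.53664.

0.5366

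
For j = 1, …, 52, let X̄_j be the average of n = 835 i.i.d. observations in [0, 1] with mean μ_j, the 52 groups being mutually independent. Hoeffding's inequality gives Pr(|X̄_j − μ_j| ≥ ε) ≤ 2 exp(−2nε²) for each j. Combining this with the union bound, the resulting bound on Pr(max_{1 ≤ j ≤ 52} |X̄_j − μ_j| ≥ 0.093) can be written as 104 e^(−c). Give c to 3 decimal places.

Union bound over the 52 events: Pr(max_{1 ≤ j ≤ 52} |X̄_j − μ_j| ≥ 0.093) ≤ 52·2·exp(−2nε²) = 104 exp(−2·835·0.093²).
So c = 2·835·0.093² = 14.4438.

14.444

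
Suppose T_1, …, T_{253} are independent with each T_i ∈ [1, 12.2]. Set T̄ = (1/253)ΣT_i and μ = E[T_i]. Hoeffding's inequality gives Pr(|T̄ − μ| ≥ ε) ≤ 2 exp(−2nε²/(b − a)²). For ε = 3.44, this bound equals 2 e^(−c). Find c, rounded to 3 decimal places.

47.734

c = 2nε²/(b − a)² = 2·253·3.44² / 11.2² = 47.7344.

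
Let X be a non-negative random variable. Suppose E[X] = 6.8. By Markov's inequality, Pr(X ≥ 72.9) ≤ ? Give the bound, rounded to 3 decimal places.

0.093

Markov's inequality: for a non-negative random variable, Pr(X ≥ a) ≤ E[X]/a.
Here E[X] = 6.8 and a = 72.9, so the bound is 6.8/72.9 = 0.0933.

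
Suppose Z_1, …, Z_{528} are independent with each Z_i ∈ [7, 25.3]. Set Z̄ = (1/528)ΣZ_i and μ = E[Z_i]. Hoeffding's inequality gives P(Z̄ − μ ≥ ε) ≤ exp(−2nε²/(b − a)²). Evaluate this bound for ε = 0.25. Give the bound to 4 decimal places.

0.8211

Exponent: 2nε²/(b − a)² = 2·528·0.25² / 18.3² = 0.19708.
Bound = exp(−0.19708) = 0.82113.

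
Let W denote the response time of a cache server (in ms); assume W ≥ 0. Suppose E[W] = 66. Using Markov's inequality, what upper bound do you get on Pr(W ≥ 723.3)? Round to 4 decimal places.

0.0912

Markov's inequality: for a non-negative random variable, Pr(W ≥ a) ≤ E[W]/a.
Here E[W] = 66 and a = 723.3, so the bound is 66/723.3 = 0.0912.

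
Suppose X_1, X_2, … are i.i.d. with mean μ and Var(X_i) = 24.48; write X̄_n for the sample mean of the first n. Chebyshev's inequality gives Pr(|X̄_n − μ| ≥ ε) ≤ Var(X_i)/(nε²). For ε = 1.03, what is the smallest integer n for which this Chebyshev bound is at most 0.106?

Require 24.48/(n·1.03²) ≤ 0.106, i.e. n ≥ 24.48/(0.106·1.03²) = 217.686.
The smallest integer n is 218.

218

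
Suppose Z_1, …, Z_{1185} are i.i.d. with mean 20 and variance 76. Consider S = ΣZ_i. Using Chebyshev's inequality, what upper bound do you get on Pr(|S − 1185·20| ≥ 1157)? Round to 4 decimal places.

0.0673

Var(S) = n·Var(Z_i) = 1185·76 = 90060.
Chebyshev: Pr(|S − 1185·20| ≥ 1157) ≤ Var(S)/1157² = 90060/1338649 = 0.0673.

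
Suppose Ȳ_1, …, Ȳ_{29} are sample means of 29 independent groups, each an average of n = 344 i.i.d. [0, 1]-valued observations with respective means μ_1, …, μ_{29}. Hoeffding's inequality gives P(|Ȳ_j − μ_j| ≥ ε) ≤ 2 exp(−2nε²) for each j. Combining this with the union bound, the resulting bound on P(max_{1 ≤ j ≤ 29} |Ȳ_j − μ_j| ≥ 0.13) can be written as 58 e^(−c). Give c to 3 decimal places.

Union bound over the 29 events: P(max_{1 ≤ j ≤ 29} |Ȳ_j − μ_j| ≥ 0.13) ≤ 29·2·exp(−2nε²) = 58 exp(−2·344·0.13²).
So c = 2·344·0.13² = 11.6272.

11.627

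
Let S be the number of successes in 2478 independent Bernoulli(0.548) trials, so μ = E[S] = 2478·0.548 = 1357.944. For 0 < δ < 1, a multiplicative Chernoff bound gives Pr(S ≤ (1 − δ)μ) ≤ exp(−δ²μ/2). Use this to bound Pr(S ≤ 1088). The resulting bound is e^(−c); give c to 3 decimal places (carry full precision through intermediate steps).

26.831

Write 1088 = (1 − δ)μ, so δ = 1 − 1088/1357.944 = 0.1987888…
Then the exponent is δ²μ/2 = (μ − 1088)²/(2μ) = 26.830916.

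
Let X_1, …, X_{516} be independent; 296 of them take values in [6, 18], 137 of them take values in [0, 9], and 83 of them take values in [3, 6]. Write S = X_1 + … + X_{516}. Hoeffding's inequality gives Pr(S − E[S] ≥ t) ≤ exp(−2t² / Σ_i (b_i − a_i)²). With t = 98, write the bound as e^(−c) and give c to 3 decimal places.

0.353

Σ(b_i − a_i)² = 296·12² + 137·9² + 83·3² = 54468.
c = 2t² / 54468 = 2·98² / 54468 = 0.3526.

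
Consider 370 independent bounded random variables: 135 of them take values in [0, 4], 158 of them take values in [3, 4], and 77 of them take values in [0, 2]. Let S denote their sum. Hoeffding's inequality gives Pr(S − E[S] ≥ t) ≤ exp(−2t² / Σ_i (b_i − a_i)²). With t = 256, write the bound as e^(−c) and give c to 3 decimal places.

Σ(b_i − a_i)² = 135·4² + 158·1² + 77·2² = 2626.
c = 2t² / 2626 = 2·256² / 2626 = 49.9132.

49.913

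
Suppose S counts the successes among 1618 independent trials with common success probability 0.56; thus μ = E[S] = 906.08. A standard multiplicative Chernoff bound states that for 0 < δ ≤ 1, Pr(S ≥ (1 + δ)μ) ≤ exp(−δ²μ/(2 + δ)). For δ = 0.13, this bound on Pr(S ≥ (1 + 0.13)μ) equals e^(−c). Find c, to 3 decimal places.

7.189

c = δ²μ/(2 + δ) = 0.13²·906.08/(2 + 0.13) = 7.1891.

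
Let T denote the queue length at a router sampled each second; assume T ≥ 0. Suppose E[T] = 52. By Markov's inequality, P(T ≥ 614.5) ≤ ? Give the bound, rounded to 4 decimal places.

0.0846

Markov's inequality: for a non-negative random variable, P(T ≥ a) ≤ E[T]/a.
Here E[T] = 52 and a = 614.5, so the bound is 52/614.5 = 0.0846.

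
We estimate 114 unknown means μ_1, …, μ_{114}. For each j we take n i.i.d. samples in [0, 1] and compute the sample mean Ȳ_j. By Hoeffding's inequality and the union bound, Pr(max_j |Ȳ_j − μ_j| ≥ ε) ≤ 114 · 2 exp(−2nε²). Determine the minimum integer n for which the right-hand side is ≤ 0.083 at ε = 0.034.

Need 2·114·exp(−2nε²) ≤ 0.083, i.e. exp(−2nε²) ≤ 0.083/228.
So 2nε² ≥ ln(228/0.083) = 7.918260.
Hence n ≥ 7.918260/(2·0.034²) = 3424.853.
The smallest integer n is 3425.

3425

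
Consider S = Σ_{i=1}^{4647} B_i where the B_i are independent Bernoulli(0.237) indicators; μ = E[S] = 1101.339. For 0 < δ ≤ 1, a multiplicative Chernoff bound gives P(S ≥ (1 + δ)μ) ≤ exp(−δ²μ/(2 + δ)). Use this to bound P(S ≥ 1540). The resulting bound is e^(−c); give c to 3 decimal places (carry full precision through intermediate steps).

Write 1540 = (1 + δ)μ, so δ = 1540/1101.339 − 1 = 0.3982979…
Then the exponent is δ²μ/(2 + δ) = (1540 − μ)² / (μ·(2 + δ)) = 72.850729.

72.851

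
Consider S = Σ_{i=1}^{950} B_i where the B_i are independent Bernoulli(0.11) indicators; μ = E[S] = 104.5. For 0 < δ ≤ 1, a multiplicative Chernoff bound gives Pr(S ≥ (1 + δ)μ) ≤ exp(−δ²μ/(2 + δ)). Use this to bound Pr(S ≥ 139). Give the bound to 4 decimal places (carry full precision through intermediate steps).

0.0075

Write 139 = (1 + δ)μ, so δ = 139/104.5 − 1 = 0.3301435…
Then the exponent is δ²μ/(2 + δ) = (139 − μ)² / (μ·(2 + δ)) = 4.888090.
Bound = exp(−4.888090) = 0.00754.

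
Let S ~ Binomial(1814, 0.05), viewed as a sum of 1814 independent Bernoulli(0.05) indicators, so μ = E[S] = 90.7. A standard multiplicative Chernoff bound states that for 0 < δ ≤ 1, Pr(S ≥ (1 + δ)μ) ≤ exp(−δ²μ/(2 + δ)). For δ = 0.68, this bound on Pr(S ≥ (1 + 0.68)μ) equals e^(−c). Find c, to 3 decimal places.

15.649

c = δ²μ/(2 + δ) = 0.68²·90.7/(2 + 0.68) = 15.6491.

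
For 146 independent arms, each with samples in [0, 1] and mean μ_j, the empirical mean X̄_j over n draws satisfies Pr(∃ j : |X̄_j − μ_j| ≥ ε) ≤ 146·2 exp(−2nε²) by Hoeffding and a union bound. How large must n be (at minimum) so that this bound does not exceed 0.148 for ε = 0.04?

Need 2·146·exp(−2nε²) ≤ 0.148, i.e. exp(−2nε²) ≤ 0.148/292.
So 2nε² ≥ ln(292/0.148) = 7.587297.
Hence n ≥ 7.587297/(2·0.04²) = 2371.030.
The smallest integer n is 2372.

2372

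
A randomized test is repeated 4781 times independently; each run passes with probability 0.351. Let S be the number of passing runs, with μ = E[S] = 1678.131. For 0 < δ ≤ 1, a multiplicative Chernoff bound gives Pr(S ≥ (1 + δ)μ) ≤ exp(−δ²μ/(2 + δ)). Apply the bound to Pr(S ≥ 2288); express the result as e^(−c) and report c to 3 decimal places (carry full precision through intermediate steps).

Write 2288 = (1 + δ)μ, so δ = 2288/1678.131 − 1 = 0.3634216…
Then the exponent is δ²μ/(2 + δ) = (2288 − μ)² / (μ·(2 + δ)) = 93.779100.

93.779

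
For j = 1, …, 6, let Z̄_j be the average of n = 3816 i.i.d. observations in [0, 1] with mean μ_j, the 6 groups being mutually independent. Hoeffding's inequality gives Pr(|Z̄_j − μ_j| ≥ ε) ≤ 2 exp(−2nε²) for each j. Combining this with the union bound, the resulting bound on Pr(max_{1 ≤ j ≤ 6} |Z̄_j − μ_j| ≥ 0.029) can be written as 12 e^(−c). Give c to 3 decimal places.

Union bound over the 6 events: Pr(max_{1 ≤ j ≤ 6} |Z̄_j − μ_j| ≥ 0.029) ≤ 6·2·exp(−2nε²) = 12 exp(−2·3816·0.029²).
So c = 2·3816·0.029² = 6.4185.

6.419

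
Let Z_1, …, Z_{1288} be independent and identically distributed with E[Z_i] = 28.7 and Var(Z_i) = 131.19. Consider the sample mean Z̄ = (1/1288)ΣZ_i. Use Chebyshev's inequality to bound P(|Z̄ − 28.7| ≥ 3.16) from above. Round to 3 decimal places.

0.010

Var(Z̄) = Var(Z_i)/n = 131.19/1288 = 0.10186.
Chebyshev: P(|Z̄ − 28.7| ≥ 3.16) ≤ Var(Z̄)/(3.16)² = 131.19/(1288·3.16²) = 0.0102.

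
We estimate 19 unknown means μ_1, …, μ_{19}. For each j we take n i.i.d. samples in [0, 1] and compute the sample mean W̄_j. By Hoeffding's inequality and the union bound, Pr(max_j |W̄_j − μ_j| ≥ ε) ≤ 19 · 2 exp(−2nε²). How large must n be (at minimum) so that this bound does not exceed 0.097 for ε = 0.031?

3107

Need 2·19·exp(−2nε²) ≤ 0.097, i.e. exp(−2nε²) ≤ 0.097/38.
So 2nε² ≥ ln(38/0.097) = 5.970630.
Hence n ≥ 5.970630/(2·0.031²) = 3106.467.
The smallest integer n is 3107.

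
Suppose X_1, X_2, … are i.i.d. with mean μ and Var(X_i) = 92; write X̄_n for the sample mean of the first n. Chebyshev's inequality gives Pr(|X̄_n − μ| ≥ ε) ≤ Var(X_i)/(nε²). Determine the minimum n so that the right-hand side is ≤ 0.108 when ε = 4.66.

Require 92/(n·4.66²) ≤ 0.108, i.e. n ≥ 92/(0.108·4.66²) = 39.228.
The smallest integer n is 40.

40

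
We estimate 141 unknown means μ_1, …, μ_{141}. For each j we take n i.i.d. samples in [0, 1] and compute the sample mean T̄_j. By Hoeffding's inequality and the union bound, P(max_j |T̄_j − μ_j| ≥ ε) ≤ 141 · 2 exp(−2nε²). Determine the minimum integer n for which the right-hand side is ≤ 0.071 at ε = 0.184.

Need 2·141·exp(−2nε²) ≤ 0.071, i.e. exp(−2nε²) ≤ 0.071/282.
So 2nε² ≥ ln(282/0.071) = 8.286982.
Hence n ≥ 8.286982/(2·0.184²) = 122.386.
The smallest integer n is 123.

123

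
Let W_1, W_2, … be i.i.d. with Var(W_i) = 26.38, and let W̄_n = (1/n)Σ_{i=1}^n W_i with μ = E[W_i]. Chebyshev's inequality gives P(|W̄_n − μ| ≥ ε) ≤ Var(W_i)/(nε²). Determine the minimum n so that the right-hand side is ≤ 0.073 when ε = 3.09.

38

Require 26.38/(n·3.09²) ≤ 0.073, i.e. n ≥ 26.38/(0.073·3.09²) = 37.847.
The smallest integer n is 38.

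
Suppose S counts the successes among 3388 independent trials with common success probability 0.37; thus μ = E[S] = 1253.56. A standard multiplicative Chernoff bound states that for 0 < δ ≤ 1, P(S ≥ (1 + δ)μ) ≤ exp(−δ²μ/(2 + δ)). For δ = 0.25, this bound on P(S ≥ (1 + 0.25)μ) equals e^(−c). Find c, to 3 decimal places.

34.821

c = δ²μ/(2 + δ) = 0.25²·1253.56/(2 + 0.25) = 34.8211.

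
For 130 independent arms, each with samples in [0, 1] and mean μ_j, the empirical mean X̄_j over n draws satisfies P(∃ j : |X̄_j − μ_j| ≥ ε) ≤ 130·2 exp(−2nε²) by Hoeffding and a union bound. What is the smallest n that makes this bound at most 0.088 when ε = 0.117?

Need 2·130·exp(−2nε²) ≤ 0.088, i.e. exp(−2nε²) ≤ 0.088/260.
So 2nε² ≥ ln(260/0.088) = 7.991100.
Hence n ≥ 7.991100/(2·0.117²) = 291.880.
The smallest integer n is 292.

292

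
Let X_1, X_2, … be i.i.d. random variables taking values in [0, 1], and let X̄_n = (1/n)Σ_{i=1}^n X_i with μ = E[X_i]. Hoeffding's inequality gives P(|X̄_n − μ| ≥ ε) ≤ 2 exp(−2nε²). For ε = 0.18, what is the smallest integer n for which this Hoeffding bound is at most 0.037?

Require 2·exp(−2nε²) ≤ 0.037, i.e. 2nε² ≥ ln(2/0.037) = 3.989985.
So n ≥ 3.989985 / (2·0.18²) = 61.574.
The smallest integer n is 62.

62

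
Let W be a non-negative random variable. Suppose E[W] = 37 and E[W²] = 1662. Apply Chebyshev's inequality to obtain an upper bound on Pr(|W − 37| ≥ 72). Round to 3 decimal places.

Var(W) = E[W²] − (E[W])² = 1662 − 1369 = 293.
Chebyshev's inequality: Pr(|W − μ| ≥ t) ≤ Var(W)/t² = 293/5184 = 0.0565.

0.057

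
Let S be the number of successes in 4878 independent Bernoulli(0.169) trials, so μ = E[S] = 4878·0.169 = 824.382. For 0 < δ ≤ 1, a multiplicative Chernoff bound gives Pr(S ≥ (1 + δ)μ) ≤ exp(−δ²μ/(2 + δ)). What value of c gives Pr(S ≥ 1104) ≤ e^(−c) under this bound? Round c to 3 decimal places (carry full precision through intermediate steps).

40.545

Write 1104 = (1 + δ)μ, so δ = 1104/824.382 − 1 = 0.339185…
Then the exponent is δ²μ/(2 + δ) = (1104 − μ)² / (μ·(2 + δ)) = 40.544988.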